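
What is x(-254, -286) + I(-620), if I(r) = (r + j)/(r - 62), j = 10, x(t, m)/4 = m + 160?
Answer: -171559/341 ≈ -503.11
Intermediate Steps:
x(t, m) = 640 + 4*m (x(t, m) = 4*(m + 160) = 4*(160 + m) = 640 + 4*m)
I(r) = (10 + r)/(-62 + r) (I(r) = (r + 10)/(r - 62) = (10 + r)/(-62 + r))
x(-254, -286) + I(-620) = (640 + 4*(-286)) + (10 - 620)/(-62 - 620) = (640 - 1144) - 610/(-682) = -504 - 1/682*(-610) = -504 + 305/341 = -171559/341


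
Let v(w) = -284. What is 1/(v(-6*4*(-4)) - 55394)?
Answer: -1/55678 ≈ -1.7960e-5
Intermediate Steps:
1/(v(-6*4*(-4)) - 55394) = 1/(-284 - 55394) = 1/(-55678) = -1/55678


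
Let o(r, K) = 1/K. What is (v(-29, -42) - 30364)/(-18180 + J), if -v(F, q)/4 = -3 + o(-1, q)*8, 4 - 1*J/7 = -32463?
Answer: -637376/4390869 ≈ -0.14516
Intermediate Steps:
J = 227269 (J = 28 - 7*(-32463) = 28 + 227241 = 227269)
v(F, q) = 12 - 32/q (v(F, q) = -4*(-3 + 8/q) = 12 - 32/q)
(v(-29, -42) - 30364)/(-18180 + J) = ((12 - 32/(-42)) - 30364)/(-18180 + 227269) = ((12 - 32*(-1/42)) - 30364)/209089 = ((12 + 16/21) - 30364)*(1/209089) = (268/21 - 30364)*(1/209089) = -637376/21*1/209089 = -637376/4390869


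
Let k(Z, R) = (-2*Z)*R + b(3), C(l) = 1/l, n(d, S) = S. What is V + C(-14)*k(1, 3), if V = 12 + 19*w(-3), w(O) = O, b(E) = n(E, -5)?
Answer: -619/14 ≈ -44.214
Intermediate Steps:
b(E) = -5
k(Z, R) = -5 - 2*R*Z (k(Z, R) = (-2*Z)*R - 5 = -2*R*Z - 5 = -5 - 2*R*Z)
V = -45 (V = 12 + 19*(-3) = 12 - 57 = -45)
V + C(-14)*k(1, 3) = -45 + (-5 - 2*3*1)/(-14) = -45 - (-5 - 6)/14 = -45 - 1/14*(-11) = -45 + 11/14 = -619/14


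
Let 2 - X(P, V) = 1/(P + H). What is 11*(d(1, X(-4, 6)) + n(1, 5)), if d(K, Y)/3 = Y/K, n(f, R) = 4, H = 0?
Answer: 473/4 ≈ 118.25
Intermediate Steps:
X(P, V) = 2 - 1/P (X(P, V) = 2 - 1/(P + 0) = 2 - 1/P)
d(K, Y) = 3*Y/K (d(K, Y) = 3*(Y/K) = 3*Y/K)
11*(d(1, X(-4, 6)) + n(1, 5)) = 11*(3*(2 - 1/(-4))/1 + 4) = 11*(3*(2 - 1*(-¼))*1 + 4) = 11*(3*(2 + ¼)*1 + 4) = 11*(3*(9/4)*1 + 4) = 11*(27/4 + 4) = 11*(43/4) = 473/4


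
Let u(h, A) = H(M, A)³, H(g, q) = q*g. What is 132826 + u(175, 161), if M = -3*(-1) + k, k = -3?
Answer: 132826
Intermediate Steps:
M = 0 (M = -3*(-1) - 3 = 3 - 3 = 0)
H(g, q) = g*q
u(h, A) = 0 (u(h, A) = (0*A)³ = 0³ = 0)
132826 + u(175, 161) = 132826 + 0 = 132826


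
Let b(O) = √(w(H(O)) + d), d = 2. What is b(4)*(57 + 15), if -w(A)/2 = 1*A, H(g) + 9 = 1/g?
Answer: 36*√78 ≈ 317.94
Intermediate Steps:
H(g) = -9 + 1/g
w(A) = -2*A
b(O) = √(20 - 2/O) (b(O) = √(-2*(-9 + 1/O) + 2) = √((18 - 2/O) + 2) = √(20 - 2/O))
b(4)*(57 + 15) = √(20 - 2/4)*(57 + 15) = √(20 - 2*¼)*72 = √(20 - ½)*72 = √(39/2)*72 = (√78/2)*72 = 36*√78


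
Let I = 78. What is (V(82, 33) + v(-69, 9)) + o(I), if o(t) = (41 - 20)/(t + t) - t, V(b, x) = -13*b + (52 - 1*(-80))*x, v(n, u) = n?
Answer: 163443/52 ≈ 3143.1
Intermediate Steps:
V(b, x) = -13*b + 132*x (V(b, x) = -13*b + (52 + 80)*x = -13*b + 132*x)
o(t) = -t + 21/(2*t) (o(t) = 21/((2*t)) - t = 21*(1/(2*t)) - t = 21/(2*t) - t = -t + 21/(2*t))
(V(82, 33) + v(-69, 9)) + o(I) = ((-13*82 + 132*33) - 69) + (-1*78 + (21/2)/78) = ((-1066 + 4356) - 69) + (-78 + (21/2)*(1/78)) = (3290 - 69) + (-78 + 7/52) = 3221 - 4049/52 = 163443/52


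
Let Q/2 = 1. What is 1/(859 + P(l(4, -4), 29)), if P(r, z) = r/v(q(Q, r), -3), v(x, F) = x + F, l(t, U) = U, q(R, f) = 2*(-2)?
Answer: 7/6017 ≈ 0.0011634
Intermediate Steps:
Q = 2 (Q = 2*1 = 2)
q(R, f) = -4
v(x, F) = F + x
P(r, z) = -r/7 (P(r, z) = r/(-3 - 4) = r/(-7) = r*(-⅐) = -r/7)
1/(859 + P(l(4, -4), 29)) = 1/(859 - ⅐*(-4)) = 1/(859 + 4/7) = 1/(6017/7) = 7/6017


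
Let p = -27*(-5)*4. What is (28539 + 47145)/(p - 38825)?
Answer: -75684/38285 ≈ -1.9769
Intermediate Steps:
p = 540 (p = 135*4 = 540)
(28539 + 47145)/(p - 38825) = (28539 + 47145)/(540 - 38825) = 75684/(-38285) = 75684*(-1/38285) = -75684/38285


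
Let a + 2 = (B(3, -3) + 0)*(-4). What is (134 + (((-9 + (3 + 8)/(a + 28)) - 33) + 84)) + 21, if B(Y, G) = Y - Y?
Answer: 5133/26 ≈ 197.42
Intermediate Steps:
B(Y, G) = 0
a = -2 (a = -2 + (0 + 0)*(-4) = -2 + 0*(-4) = -2 + 0 = -2)
(134 + (((-9 + (3 + 8)/(a + 28)) - 33) + 84)) + 21 = (134 + (((-9 + (3 + 8)/(-2 + 28)) - 33) + 84)) + 21 = (134 + (((-9 + 11/26) - 33) + 84)) + 21 = (134 + ((-223/26 - 33) + 84)) + 21 = (134 + (-1081/26 + 84)) + 21 = (134 + 1103/26) + 21 = 4587/26 + 21 = 5133/26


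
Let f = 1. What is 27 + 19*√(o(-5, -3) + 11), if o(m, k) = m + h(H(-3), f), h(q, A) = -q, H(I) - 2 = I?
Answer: 27 + 19*√7 ≈ 77.269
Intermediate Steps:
H(I) = 2 + I
o(m, k) = 1 + m (o(m, k) = m - (2 - 3) = m - 1*(-1) = m + 1 = 1 + m)
27 + 19*√(o(-5, -3) + 11) = 27 + 19*√((1 - 5) + 11) = 27 + 19*√(-4 + 11) = 27 + 19*√7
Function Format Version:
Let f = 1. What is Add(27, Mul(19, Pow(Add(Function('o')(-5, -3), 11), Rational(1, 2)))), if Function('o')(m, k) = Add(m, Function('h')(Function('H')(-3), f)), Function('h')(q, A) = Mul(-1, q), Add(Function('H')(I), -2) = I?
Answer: Add(27, Mul(19, Pow(7, Rational(1, 2)))) ≈ 77.269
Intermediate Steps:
Function('H')(I) = Add(2, I)
Function('o')(m, k) = Add(1, m) (Function('o')(m, k) = Add(m, Mul(-1, Add(2, -3))) = Add(m, Mul(-1, -1)) = Add(m, 1) = Add(1, m))
Add(27, Mul(19, Pow(Add(Function('o')(-5, -3), 11), Rational(1, 2)))) = Add(27, Mul(19, Pow(Add(Add(1, -5), 11), Rational(1, 2)))) = Add(27, Mul(19, Pow(Add(-4, 11), Rational(1, 2)))) = Add(27, Mul(19, Pow(7, Rational(1, 2))))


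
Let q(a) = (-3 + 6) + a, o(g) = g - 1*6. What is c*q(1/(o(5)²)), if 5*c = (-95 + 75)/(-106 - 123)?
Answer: 16/229 ≈ 0.069869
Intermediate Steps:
o(g) = -6 + g (o(g) = g - 6 = -6 + g)
q(a) = 3 + a
c = 4/229 (c = ((-95 + 75)/(-106 - 123))/5 = (-20/(-229))/5 = (-20*(-1/229))/5 = (⅕)*(20/229) = 4/229 ≈ 0.017467)
c*q(1/(o(5)²)) = 4*(3 + 1/((-6 + 5)²))/229 = 4*(3 + 1/((-1)²))/229 = 4*(3 + 1/1)/229 = 4*(3 + 1)/229 = (4/229)*4 = 16/229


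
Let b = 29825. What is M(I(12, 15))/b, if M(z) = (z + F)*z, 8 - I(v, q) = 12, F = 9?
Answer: -4/5965 ≈ -0.00067058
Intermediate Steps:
I(v, q) = -4 (I(v, q) = 8 - 1*12 = 8 - 12 = -4)
M(z) = z*(9 + z) (M(z) = (z + 9)*z = (9 + z)*z = z*(9 + z))
M(I(12, 15))/b = -4*(9 - 4)/29825 = -4*5*(1/29825) = -20*1/29825 = -4/5965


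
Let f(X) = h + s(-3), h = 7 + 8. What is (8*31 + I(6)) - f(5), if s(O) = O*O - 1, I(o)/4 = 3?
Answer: 237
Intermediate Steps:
I(o) = 12 (I(o) = 4*3 = 12)
s(O) = -1 + O² (s(O) = O² - 1 = -1 + O²)
h = 15
f(X) = 23 (f(X) = 15 + (-1 + (-3)²) = 15 + (-1 + 9) = 15 + 8 = 23)
(8*31 + I(6)) - f(5) = (8*31 + 12) - 1*23 = (248 + 12) - 23 = 260 - 23 = 237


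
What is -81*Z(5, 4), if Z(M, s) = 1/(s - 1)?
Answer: -27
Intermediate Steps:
Z(M, s) = 1/(-1 + s)
-81*Z(5, 4) = -81/(-1 + 4) = -81/3 = -81*1/3 = -27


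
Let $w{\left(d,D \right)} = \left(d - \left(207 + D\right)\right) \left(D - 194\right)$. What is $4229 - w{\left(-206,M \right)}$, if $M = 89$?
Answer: $-48481$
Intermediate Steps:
$w{\left(d,D \right)} = \left(-194 + D\right) \left(-207 + d - D\right)$ ($w{\left(d,D \right)} = \left(-207 + d - D\right) \left(-194 + D\right) = \left(-194 + D\right) \left(-207 + d - D\right)$)
$4229 - w{\left(-206,M \right)} = 4229 - \left(40158 - 89^{2} - -39964 - 1157 + 89 \left(-206\right)\right) = 4229 - \left(40158 - 7921 + 39964 - 1157 - 18334\right) = 4229 - 52710 = -48481$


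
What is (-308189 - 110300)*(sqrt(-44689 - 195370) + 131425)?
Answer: -54999916825 - 418489*I*sqrt(240059) ≈ -5.5e+10 - 2.0504e+8*I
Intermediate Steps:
(-308189 - 110300)*(sqrt(-44689 - 195370) + 131425) = -418489*(sqrt(-240059) + 131425) = -418489*(I*sqrt(240059) + 131425) = -418489*(131425 + I*sqrt(240059)) = -54999916825 - 418489*I*sqrt(240059)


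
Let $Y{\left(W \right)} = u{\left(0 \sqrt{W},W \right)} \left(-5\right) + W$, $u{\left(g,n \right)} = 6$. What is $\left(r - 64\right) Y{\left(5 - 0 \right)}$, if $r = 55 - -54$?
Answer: $-1125$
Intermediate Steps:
$r = 109$ ($r = 55 + 54 = 109$)
$Y{\left(W \right)} = -30 + W$ ($Y{\left(W \right)} = 6 \left(-5\right) + W = -30 + W$)
$\left(r - 64\right) Y{\left(5 - 0 \right)} = \left(109 - 64\right) \left(-30 + \left(5 - 0\right)\right) = 45 \left(-30 + \left(5 + 0\right)\right) = 45 \left(-30 + 5\right) = 45 \left(-25\right) = -1125$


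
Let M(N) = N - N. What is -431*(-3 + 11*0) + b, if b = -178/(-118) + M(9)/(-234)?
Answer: 76376/59 ≈ 1294.5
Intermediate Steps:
M(N) = 0
b = 89/59 (b = -178/(-118) + 0/(-234) = -178*(-1/118) + 0*(-1/234) = 89/59 + 0 = 89/59 ≈ 1.5085)
-431*(-3 + 11*0) + b = -431*(-3 + 11*0) + 89/59 = -431*(-3 + 0) + 89/59 = -431*(-3) + 89/59 = 1293 + 89/59 = 76376/59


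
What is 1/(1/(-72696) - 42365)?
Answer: -72696/3079766041 ≈ -2.3604e-5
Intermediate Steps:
1/(1/(-72696) - 42365) = 1/(-1/72696 - 42365) = 1/(-3079766041/72696) = -72696/3079766041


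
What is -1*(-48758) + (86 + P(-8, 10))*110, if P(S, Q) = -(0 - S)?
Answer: 57338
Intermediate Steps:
P(S, Q) = S (P(S, Q) = -(-1)*S = S)
-1*(-48758) + (86 + P(-8, 10))*110 = -1*(-48758) + (86 - 8)*110 = 48758 + 78*110 = 48758 + 8580 = 57338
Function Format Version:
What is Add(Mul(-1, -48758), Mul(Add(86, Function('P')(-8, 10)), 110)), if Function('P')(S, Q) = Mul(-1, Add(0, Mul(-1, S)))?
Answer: 57338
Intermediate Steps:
Function('P')(S, Q) = S (Function('P')(S, Q) = Mul(-1, Mul(-1, S)) = S)
Add(Mul(-1, -48758), Mul(Add(86, Function('P')(-8, 10)), 110)) = Add(Mul(-1, -48758), Mul(Add(86, -8), 110)) = Add(48758, Mul(78, 110)) = Add(48758, 8580) = 57338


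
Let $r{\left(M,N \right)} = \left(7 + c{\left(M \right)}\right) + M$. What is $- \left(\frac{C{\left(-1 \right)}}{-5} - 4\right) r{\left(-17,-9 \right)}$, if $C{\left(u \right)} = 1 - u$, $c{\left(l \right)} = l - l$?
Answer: $-44$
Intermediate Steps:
$c{\left(l \right)} = 0$
$r{\left(M,N \right)} = 7 + M$ ($r{\left(M,N \right)} = \left(7 + 0\right) + M = 7 + M$)
$- \left(\frac{C{\left(-1 \right)}}{-5} - 4\right) r{\left(-17,-9 \right)} = - \left(\frac{1 - -1}{-5} - 4\right) \left(7 - 17\right) = - \left(- \frac{1 + 1}{5} - 4\right) \left(-10\right) = - \left(\left(- \frac{1}{5}\right) 2 - 4\right) \left(-10\right) = - \left(- \frac{2}{5} - 4\right) \left(-10\right) = - \frac{\left(-22\right) \left(-10\right)}{5} = \left(-1\right) 44 = -44$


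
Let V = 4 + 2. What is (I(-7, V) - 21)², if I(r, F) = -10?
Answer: 961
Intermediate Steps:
V = 6
(I(-7, V) - 21)² = (-10 - 21)² = (-31)² = 961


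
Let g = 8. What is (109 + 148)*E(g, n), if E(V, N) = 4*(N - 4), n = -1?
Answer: -5140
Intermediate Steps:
E(V, N) = -16 + 4*N (E(V, N) = 4*(-4 + N) = -16 + 4*N)
(109 + 148)*E(g, n) = (109 + 148)*(-16 + 4*(-1)) = 257*(-16 - 4) = 257*(-20) = -5140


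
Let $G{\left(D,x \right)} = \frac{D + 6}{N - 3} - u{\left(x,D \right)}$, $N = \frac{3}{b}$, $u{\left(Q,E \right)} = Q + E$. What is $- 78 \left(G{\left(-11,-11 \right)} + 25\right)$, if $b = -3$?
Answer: $- \frac{7527}{2} \approx -3763.5$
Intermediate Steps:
$u{\left(Q,E \right)} = E + Q$
$N = -1$ ($N = \frac{3}{-3} = 3 \left(- \frac{1}{3}\right) = -1$)
$G{\left(D,x \right)} = - \frac{3}{2} - x - \frac{5 D}{4}$ ($G{\left(D,x \right)} = \frac{D + 6}{-1 - 3} - \left(D + x\right) = \frac{6 + D}{-4} - \left(D + x\right) = \left(6 + D\right) \left(- \frac{1}{4}\right) - \left(D + x\right) = \left(- \frac{3}{2} - \frac{D}{4}\right) - \left(D + x\right) = - \frac{3}{2} - x - \frac{5 D}{4}$)
$- 78 \left(G{\left(-11,-11 \right)} + 25\right) = - 78 \left(\left(- \frac{3}{2} - -11 - - \frac{55}{4}\right) + 25\right) = - 78 \left(\left(- \frac{3}{2} + 11 + \frac{55}{4}\right) + 25\right) = - 78 \left(\frac{93}{4} + 25\right) = \left(-78\right) \frac{193}{4} = - \frac{7527}{2}$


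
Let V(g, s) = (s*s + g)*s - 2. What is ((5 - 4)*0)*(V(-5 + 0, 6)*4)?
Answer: 0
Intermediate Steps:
V(g, s) = -2 + s*(g + s²) (V(g, s) = (s² + g)*s - 2 = (g + s²)*s - 2 = s*(g + s²) - 2 = -2 + s*(g + s²))
((5 - 4)*0)*(V(-5 + 0, 6)*4) = ((5 - 4)*0)*((-2 + 6³ + (-5 + 0)*6)*4) = (1*0)*((-2 + 216 - 5*6)*4) = 0*((-2 + 216 - 30)*4) = 0*(184*4) = 0*736 = 0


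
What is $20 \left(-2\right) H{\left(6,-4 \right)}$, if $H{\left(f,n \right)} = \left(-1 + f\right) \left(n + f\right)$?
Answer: $-400$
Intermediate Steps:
$H{\left(f,n \right)} = \left(-1 + f\right) \left(f + n\right)$
$20 \left(-2\right) H{\left(6,-4 \right)} = 20 \left(-2\right) \left(6^{2} - 6 - -4 + 6 \left(-4\right)\right) = - 40 \left(36 - 6 + 4 - 24\right) = \left(-40\right) 10 = -400$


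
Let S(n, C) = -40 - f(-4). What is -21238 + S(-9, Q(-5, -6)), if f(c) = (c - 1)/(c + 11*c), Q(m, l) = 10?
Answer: -1021349/48 ≈ -21278.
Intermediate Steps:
f(c) = (-1 + c)/(12*c) (f(c) = (-1 + c)/((12*c)) = (-1 + c)*(1/(12*c)) = (-1 + c)/(12*c))
S(n, C) = -1925/48 (S(n, C) = -40 - (-1 - 4)/(12*(-4)) = -40 - (-1)*(-5)/(12*4) = -40 - 1*5/48 = -40 - 5/48 = -1925/48)
-21238 + S(-9, Q(-5, -6)) = -21238 - 1925/48 = -1021349/48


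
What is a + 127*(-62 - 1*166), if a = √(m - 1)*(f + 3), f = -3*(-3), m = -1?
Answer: -28956 + 12*I*√2 ≈ -28956.0 + 16.971*I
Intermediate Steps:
f = 9
a = 12*I*√2 (a = √(-1 - 1)*(9 + 3) = √(-2)*12 = (I*√2)*12 = 12*I*√2 ≈ 16.971*I)
a + 127*(-62 - 1*166) = 12*I*√2 + 127*(-62 - 1*166) = 12*I*√2 + 127*(-62 - 166) = 12*I*√2 + 127*(-228) = 12*I*√2 - 28956 = -28956 + 12*I*√2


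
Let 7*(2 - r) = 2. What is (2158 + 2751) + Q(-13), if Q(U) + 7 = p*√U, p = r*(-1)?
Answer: 4902 - 12*I*√13/7 ≈ 4902.0 - 6.1809*I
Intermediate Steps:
r = 12/7 (r = 2 - ⅐*2 = 2 - 2/7 = 12/7 ≈ 1.7143)
p = -12/7 (p = (12/7)*(-1) = -12/7 ≈ -1.7143)
Q(U) = -7 - 12*√U/7
(2158 + 2751) + Q(-13) = (2158 + 2751) + (-7 - 12*I*√13/7) = 4909 + (-7 - 12*I*√13/7) = 4902 - 12*I*√13/7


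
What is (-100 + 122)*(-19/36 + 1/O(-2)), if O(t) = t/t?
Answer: 187/18 ≈ 10.389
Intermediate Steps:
O(t) = 1
(-100 + 122)*(-19/36 + 1/O(-2)) = (-100 + 122)*(-19/36 + 1/1) = 22*(-19*1/36 + 1*1) = 22*(-19/36 + 1) = 22*(17/36) = 187/18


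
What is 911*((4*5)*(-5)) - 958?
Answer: -92058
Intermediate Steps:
911*((4*5)*(-5)) - 958 = 911*(20*(-5)) - 958 = 911*(-100) - 958 = -91100 - 958 = -92058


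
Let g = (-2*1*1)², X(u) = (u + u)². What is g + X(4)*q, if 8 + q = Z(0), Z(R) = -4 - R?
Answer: -764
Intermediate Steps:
X(u) = 4*u² (X(u) = (2*u)² = 4*u²)
g = 4 (g = (-2*1)² = (-2)² = 4)
q = -12 (q = -8 + (-4 - 1*0) = -8 + (-4 + 0) = -8 - 4 = -12)
g + X(4)*q = 4 + (4*4²)*(-12) = 4 + (4*16)*(-12) = 4 + 64*(-12) = 4 - 768 = -764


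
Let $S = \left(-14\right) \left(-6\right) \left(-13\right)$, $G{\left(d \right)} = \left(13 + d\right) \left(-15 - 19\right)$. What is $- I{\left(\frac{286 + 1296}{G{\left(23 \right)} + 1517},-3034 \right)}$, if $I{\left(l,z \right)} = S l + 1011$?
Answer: $\frac{1431321}{293} \approx 4885.1$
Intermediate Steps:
$G{\left(d \right)} = -442 - 34 d$ ($G{\left(d \right)} = \left(13 + d\right) \left(-34\right) = -442 - 34 d$)
$S = -1092$ ($S = 84 \left(-13\right) = -1092$)
$I{\left(l,z \right)} = 1011 - 1092 l$ ($I{\left(l,z \right)} = - 1092 l + 1011 = 1011 - 1092 l$)
$- I{\left(\frac{286 + 1296}{G{\left(23 \right)} + 1517},-3034 \right)} = - (1011 - 1092 \frac{286 + 1296}{\left(-442 - 782\right) + 1517}) = - (1011 - 1092 \frac{1582}{\left(-442 - 782\right) + 1517}) = - (1011 - 1092 \frac{1582}{-1224 + 1517}) = - (1011 - 1092 \cdot \frac{1582}{293}) = - (1011 - 1092 \cdot 1582 \cdot \frac{1}{293}) = - (1011 - \frac{1727544}{293}) = \left(-1\right) \left(- \frac{1431321}{293}\right) = \frac{1431321}{293}$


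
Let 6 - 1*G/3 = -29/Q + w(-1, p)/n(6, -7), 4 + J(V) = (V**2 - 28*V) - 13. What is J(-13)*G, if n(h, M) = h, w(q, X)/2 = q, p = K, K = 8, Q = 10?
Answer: 71466/5 ≈ 14293.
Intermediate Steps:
p = 8
w(q, X) = 2*q
J(V) = -17 + V**2 - 28*V (J(V) = -4 + ((V**2 - 28*V) - 13) = -4 + (-13 + V**2 - 28*V) = -17 + V**2 - 28*V)
G = 277/10 (G = 18 - 3*(-29/10 + (2*(-1))/6) = 18 - 3*(-29*1/10 - 2*1/6) = 18 - 3*(-29/10 - 1/3) = 18 - 3*(-97/30) = 18 + 97/10 = 277/10 ≈ 27.700)
J(-13)*G = (-17 + (-13)**2 - 28*(-13))*(277/10) = (-17 + 169 + 364)*(277/10) = 516*(277/10) = 71466/5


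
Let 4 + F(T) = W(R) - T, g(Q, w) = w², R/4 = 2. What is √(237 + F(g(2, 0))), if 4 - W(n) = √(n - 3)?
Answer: √(237 - √5) ≈ 15.322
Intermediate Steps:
R = 8 (R = 4*2 = 8)
W(n) = 4 - √(-3 + n) (W(n) = 4 - √(n - 3) = 4 - √(-3 + n))
F(T) = -T - √5 (F(T) = -4 + ((4 - √(-3 + 8)) - T) = -4 + ((4 - √5) - T) = -4 + (4 - T - √5) = -T - √5)
√(237 + F(g(2, 0))) = √(237 + (-1*0² - √5)) = √(237 + (-1*0 - √5)) = √(237 + (0 - √5)) = √(237 - √5)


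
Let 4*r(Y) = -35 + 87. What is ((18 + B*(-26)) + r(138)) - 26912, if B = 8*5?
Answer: -27921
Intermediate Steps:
B = 40
r(Y) = 13 (r(Y) = (-35 + 87)/4 = (¼)*52 = 13)
((18 + B*(-26)) + r(138)) - 26912 = ((18 + 40*(-26)) + 13) - 26912 = ((18 - 1040) + 13) - 26912 = (-1022 + 13) - 26912 = -1009 - 26912 = -27921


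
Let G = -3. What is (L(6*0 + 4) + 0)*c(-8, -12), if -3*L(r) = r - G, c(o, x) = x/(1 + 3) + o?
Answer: 77/3 ≈ 25.667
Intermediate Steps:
c(o, x) = o + x/4 (c(o, x) = x/4 + o = o + x/4)
L(r) = -1 - r/3 (L(r) = -(r - 1*(-3))/3 = -(r + 3)/3 = -(3 + r)/3 = -1 - r/3)
(L(6*0 + 4) + 0)*c(-8, -12) = ((-1 - (6*0 + 4)/3) + 0)*(-8 + (¼)*(-12)) = ((-1 - (0 + 4)/3) + 0)*(-8 - 3) = ((-1 - ⅓*4) + 0)*(-11) = ((-1 - 4/3) + 0)*(-11) = (-7/3 + 0)*(-11) = -7/3*(-11) = 77/3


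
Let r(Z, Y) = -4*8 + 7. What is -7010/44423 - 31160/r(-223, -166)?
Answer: 276809086/222115 ≈ 1246.2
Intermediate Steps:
r(Z, Y) = -25 (r(Z, Y) = -32 + 7 = -25)
-7010/44423 - 31160/r(-223, -166) = -7010/44423 - 31160/(-25) = -7010*1/44423 - 31160*(-1/25) = -7010/44423 + 6232/5 = 276809086/222115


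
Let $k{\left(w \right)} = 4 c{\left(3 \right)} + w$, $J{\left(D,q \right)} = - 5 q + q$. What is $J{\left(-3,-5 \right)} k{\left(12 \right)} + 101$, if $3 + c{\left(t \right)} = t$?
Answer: $341$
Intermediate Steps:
$c{\left(t \right)} = -3 + t$
$J{\left(D,q \right)} = - 4 q$
$k{\left(w \right)} = w$ ($k{\left(w \right)} = 4 \left(-3 + 3\right) + w = 4 \cdot 0 + w = 0 + w = w$)
$J{\left(-3,-5 \right)} k{\left(12 \right)} + 101 = \left(-4\right) \left(-5\right) 12 + 101 = 20 \cdot 12 + 101 = 240 + 101 = 341$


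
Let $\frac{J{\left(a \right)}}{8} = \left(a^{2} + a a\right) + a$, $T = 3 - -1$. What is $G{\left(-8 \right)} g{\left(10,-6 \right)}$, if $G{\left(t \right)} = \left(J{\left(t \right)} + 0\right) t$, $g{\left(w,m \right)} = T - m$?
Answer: $-76800$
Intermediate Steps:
$T = 4$ ($T = 3 + 1 = 4$)
$J{\left(a \right)} = 8 a + 16 a^{2}$ ($J{\left(a \right)} = 8 \left(\left(a^{2} + a a\right) + a\right) = 8 \left(\left(a^{2} + a^{2}\right) + a\right) = 8 \left(2 a^{2} + a\right) = 8 \left(a + 2 a^{2}\right) = 8 a + 16 a^{2}$)
$g{\left(w,m \right)} = 4 - m$
$G{\left(t \right)} = 8 t^{2} \left(1 + 2 t\right)$ ($G{\left(t \right)} = \left(8 t \left(1 + 2 t\right) + 0\right) t = 8 t \left(1 + 2 t\right) t = 8 t^{2} \left(1 + 2 t\right)$)
$G{\left(-8 \right)} g{\left(10,-6 \right)} = \left(-8\right)^{2} \left(8 + 16 \left(-8\right)\right) \left(4 - -6\right) = 64 \left(8 - 128\right) \left(4 + 6\right) = 64 \left(-120\right) 10 = \left(-7680\right) 10 = -76800$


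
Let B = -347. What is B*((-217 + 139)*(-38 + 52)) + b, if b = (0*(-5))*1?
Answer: 378924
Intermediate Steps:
b = 0 (b = 0*1 = 0)
B*((-217 + 139)*(-38 + 52)) + b = -347*(-217 + 139)*(-38 + 52) + 0 = -(-27066)*14 + 0 = -347*(-1092) + 0 = 378924 + 0 = 378924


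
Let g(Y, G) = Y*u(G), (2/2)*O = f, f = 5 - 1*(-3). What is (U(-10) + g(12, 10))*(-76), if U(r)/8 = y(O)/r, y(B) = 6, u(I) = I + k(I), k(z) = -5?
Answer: -20976/5 ≈ -4195.2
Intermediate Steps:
f = 8 (f = 5 + 3 = 8)
O = 8
u(I) = -5 + I (u(I) = I - 5 = -5 + I)
g(Y, G) = Y*(-5 + G)
U(r) = 48/r (U(r) = 8*(6/r) = 48/r)
(U(-10) + g(12, 10))*(-76) = (48/(-10) + 12*(-5 + 10))*(-76) = (48*(-⅒) + 12*5)*(-76) = (-24/5 + 60)*(-76) = (276/5)*(-76) = -20976/5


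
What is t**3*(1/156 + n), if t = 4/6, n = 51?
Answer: 15914/1053 ≈ 15.113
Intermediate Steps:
t = 2/3 (t = 4*(1/6) = 2/3 ≈ 0.66667)
t**3*(1/156 + n) = (2/3)**3*(1/156 + 51) = 8*(1/156 + 51)/27 = (8/27)*(7957/156) = 15914/1053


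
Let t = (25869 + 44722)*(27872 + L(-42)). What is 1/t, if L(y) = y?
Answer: 1/1964547530 ≈ 5.0902e-10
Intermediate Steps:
t = 1964547530 (t = (25869 + 44722)*(27872 - 42) = 70591*27830 = 1964547530)
1/t = 1/1964547530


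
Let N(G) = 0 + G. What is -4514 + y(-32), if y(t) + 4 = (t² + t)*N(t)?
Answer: -36262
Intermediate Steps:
N(G) = G
y(t) = -4 + t*(t + t²) (y(t) = -4 + (t² + t)*t = -4 + (t + t²)*t = -4 + t*(t + t²))
-4514 + y(-32) = -4514 + (-4 + (-32)² + (-32)³) = -4514 + (-4 + 1024 - 32768) = -4514 - 31748 = -36262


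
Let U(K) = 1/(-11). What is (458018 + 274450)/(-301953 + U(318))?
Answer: -2014287/830371 ≈ -2.4258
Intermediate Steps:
U(K) = -1/11
(458018 + 274450)/(-301953 + U(318)) = (458018 + 274450)/(-301953 - 1/11) = 732468/(-3321484/11) = 732468*(-11/3321484) = -2014287/830371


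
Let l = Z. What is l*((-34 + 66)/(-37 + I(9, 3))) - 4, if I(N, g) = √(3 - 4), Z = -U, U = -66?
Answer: -41812/685 - 1056*I/685 ≈ -61.039 - 1.5416*I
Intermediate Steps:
Z = 66 (Z = -1*(-66) = 66)
I(N, g) = I (I(N, g) = √(-1) = I)
l = 66
l*((-34 + 66)/(-37 + I(9, 3))) - 4 = 66*((-34 + 66)/(-37 + I)) - 4 = 66*(32*((-37 - I)/1370)) - 4 = 66*(16*(-37 - I)/685) - 4 = 1056*(-37 - I)/685 - 4 = -4 + 1056*(-37 - I)/685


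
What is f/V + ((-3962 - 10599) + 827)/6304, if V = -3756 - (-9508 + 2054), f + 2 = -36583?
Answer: -70355043/5828048 ≈ -12.072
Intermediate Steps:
f = -36585 (f = -2 - 36583 = -36585)
V = 3698 (V = -3756 - 1*(-7454) = -3756 + 7454 = 3698)
f/V + ((-3962 - 10599) + 827)/6304 = -36585/3698 + ((-3962 - 10599) + 827)/6304 = -36585*1/3698 + (-14561 + 827)*(1/6304) = -36585/3698 - 13734*1/6304 = -36585/3698 - 6867/3152 = -70355043/5828048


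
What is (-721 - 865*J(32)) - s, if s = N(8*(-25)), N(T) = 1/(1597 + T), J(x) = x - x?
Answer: -1007238/1397 ≈ -721.00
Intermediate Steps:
J(x) = 0
s = 1/1397 (s = 1/(1597 + 8*(-25)) = 1/(1597 - 200) = 1/1397 ≈ 0.00071582)
(-721 - 865*J(32)) - s = (-721 - 865*0) - 1*1/1397 = (-721 + 0) - 1/1397 = -721 - 1/1397 = -1007238/1397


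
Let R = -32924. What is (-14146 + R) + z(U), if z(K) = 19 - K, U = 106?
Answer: -47157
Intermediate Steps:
(-14146 + R) + z(U) = (-14146 - 32924) + (19 - 1*106) = -47070 + (19 - 106) = -47070 - 87 = -47157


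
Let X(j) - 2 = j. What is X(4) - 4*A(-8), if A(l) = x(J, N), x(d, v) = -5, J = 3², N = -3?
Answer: 26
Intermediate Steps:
X(j) = 2 + j
J = 9
A(l) = -5
X(4) - 4*A(-8) = (2 + 4) - 4*(-5) = 6 + 20 = 26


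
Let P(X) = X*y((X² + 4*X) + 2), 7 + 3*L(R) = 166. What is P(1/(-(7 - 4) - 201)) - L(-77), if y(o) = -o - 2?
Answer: -449786543/8489664 ≈ -52.980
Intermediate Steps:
L(R) = 53 (L(R) = -7/3 + (⅓)*166 = -7/3 + 166/3 = 53)
y(o) = -2 - o
P(X) = X*(-4 - X² - 4*X) (P(X) = X*(-2 - ((X² + 4*X) + 2)) = X*(-2 - (2 + X² + 4*X)) = X*(-2 + (-2 - X² - 4*X)) = X*(-4 - X² - 4*X))
P(1/(-(7 - 4) - 201)) - L(-77) = -(4 + (1/(-(7 - 4) - 201))² + 4/(-(7 - 4) - 201))/(-(7 - 4) - 201) - 1*53 = -(4 + (1/(-1*3 - 201))² + 4/(-1*3 - 201))/(-1*3 - 201) - 53 = -(4 + (1/(-3 - 201))² + 4/(-3 - 201))/(-3 - 201) - 53 = -1*(4 + (1/(-204))² + 4/(-204))/(-204) - 53 = -1*(-1/204)*(4 + (-1/204)² + 4*(-1/204)) - 53 = -1*(-1/204)*(4 + 1/41616 - 1/51) - 53 = -1*(-1/204)*165649/41616 - 53 = 165649/8489664 - 53 = -449786543/8489664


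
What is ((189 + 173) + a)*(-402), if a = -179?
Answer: -73566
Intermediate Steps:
((189 + 173) + a)*(-402) = ((189 + 173) - 179)*(-402) = (362 - 179)*(-402) = 183*(-402) = -73566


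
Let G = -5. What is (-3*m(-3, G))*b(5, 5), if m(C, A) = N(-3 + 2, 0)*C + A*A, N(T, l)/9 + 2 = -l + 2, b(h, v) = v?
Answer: -375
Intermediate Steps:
N(T, l) = -9*l (N(T, l) = -18 + 9*(-l + 2) = -18 + 9*(2 - l) = -18 + (18 - 9*l) = -9*l)
m(C, A) = A**2 (m(C, A) = (-9*0)*C + A*A = 0*C + A**2 = 0 + A**2 = A**2)
(-3*m(-3, G))*b(5, 5) = -3*(-5)**2*5 = -3*25*5 = -75*5 = -375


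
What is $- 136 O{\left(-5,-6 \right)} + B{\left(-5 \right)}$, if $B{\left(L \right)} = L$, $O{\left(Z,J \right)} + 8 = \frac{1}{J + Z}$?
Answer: $\frac{12049}{11} \approx 1095.4$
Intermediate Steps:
$O{\left(Z,J \right)} = -8 + \frac{1}{J + Z}$
$- 136 O{\left(-5,-6 \right)} + B{\left(-5 \right)} = - 136 \frac{1 - -48 - -40}{-6 - 5} - 5 = - 136 \frac{1 + 48 + 40}{-11} - 5 = - 136 \left(\left(- \frac{1}{11}\right) 89\right) - 5 = \left(-136\right) \left(- \frac{89}{11}\right) - 5 = \frac{12104}{11} - 5 = \frac{12049}{11}$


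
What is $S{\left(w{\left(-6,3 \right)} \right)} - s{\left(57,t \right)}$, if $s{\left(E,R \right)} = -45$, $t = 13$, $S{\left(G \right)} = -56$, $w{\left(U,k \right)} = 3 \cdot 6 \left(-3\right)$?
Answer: $-11$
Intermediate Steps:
$w{\left(U,k \right)} = -54$ ($w{\left(U,k \right)} = 18 \left(-3\right) = -54$)
$S{\left(w{\left(-6,3 \right)} \right)} - s{\left(57,t \right)} = -56 - -45 = -56 + 45 = -11$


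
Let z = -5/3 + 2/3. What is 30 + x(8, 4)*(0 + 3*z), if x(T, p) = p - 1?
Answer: 21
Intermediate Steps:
x(T, p) = -1 + p
z = -1 (z = -5*1/3 + 2*(1/3) = -5/3 + 2/3 = -1)
30 + x(8, 4)*(0 + 3*z) = 30 + (-1 + 4)*(0 + 3*(-1)) = 30 + 3*(0 - 3) = 30 + 3*(-3) = 30 - 9 = 21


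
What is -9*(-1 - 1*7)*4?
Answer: 288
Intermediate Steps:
-9*(-1 - 1*7)*4 = -9*(-1 - 7)*4 = -9*(-8)*4 = 72*4 = 288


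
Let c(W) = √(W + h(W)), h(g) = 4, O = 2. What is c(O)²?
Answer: 6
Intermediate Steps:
c(W) = √(4 + W) (c(W) = √(W + 4) = √(4 + W))
c(O)² = (√(4 + 2))² = (√6)² = 6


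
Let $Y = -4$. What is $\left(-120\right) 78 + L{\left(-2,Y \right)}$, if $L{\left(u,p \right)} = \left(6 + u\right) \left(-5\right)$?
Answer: $-9380$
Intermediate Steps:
$L{\left(u,p \right)} = -30 - 5 u$
$\left(-120\right) 78 + L{\left(-2,Y \right)} = \left(-120\right) 78 - 20 = -9360 + \left(-30 + 10\right) = -9360 - 20 = -9380$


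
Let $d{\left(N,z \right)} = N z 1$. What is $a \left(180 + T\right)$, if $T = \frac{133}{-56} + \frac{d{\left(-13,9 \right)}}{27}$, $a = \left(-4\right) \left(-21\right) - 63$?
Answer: $\frac{29113}{8} \approx 3639.1$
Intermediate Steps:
$d{\left(N,z \right)} = N z$
$a = 21$ ($a = 84 - 63 = 21$)
$T = - \frac{161}{24}$ ($T = \frac{133}{-56} + \frac{\left(-13\right) 9}{27} = 133 \left(- \frac{1}{56}\right) - \frac{13}{3} = - \frac{19}{8} - \frac{13}{3} = - \frac{161}{24} \approx -6.7083$)
$a \left(180 + T\right) = 21 \left(180 - \frac{161}{24}\right) = 21 \cdot \frac{4159}{24} = \frac{29113}{8}$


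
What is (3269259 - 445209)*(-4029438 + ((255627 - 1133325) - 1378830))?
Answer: -17751882282300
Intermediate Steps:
(3269259 - 445209)*(-4029438 + ((255627 - 1133325) - 1378830)) = 2824050*(-4029438 + (-877698 - 1378830)) = 2824050*(-4029438 - 2256528) = 2824050*(-6285966) = -17751882282300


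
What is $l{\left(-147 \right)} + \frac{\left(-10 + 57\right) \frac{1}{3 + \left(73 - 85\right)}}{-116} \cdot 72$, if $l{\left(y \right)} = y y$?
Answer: $\frac{626755}{29} \approx 21612.0$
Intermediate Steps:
$l{\left(y \right)} = y^{2}$
$l{\left(-147 \right)} + \frac{\left(-10 + 57\right) \frac{1}{3 + \left(73 - 85\right)}}{-116} \cdot 72 = \left(-147\right)^{2} + \frac{\left(-10 + 57\right) \frac{1}{3 + \left(73 - 85\right)}}{-116} \cdot 72 = 21609 + \frac{47}{3 + \left(73 - 85\right)} \left(- \frac{1}{116}\right) 72 = 21609 + \frac{47}{3 - 12} \left(- \frac{1}{116}\right) 72 = 21609 + \frac{47}{-9} \left(- \frac{1}{116}\right) 72 = 21609 + 47 \left(- \frac{1}{9}\right) \left(- \frac{1}{116}\right) 72 = 21609 + \left(- \frac{47}{9}\right) \left(- \frac{1}{116}\right) 72 = 21609 + \frac{47}{1044} \cdot 72 = 21609 + \frac{94}{29} = \frac{626755}{29}$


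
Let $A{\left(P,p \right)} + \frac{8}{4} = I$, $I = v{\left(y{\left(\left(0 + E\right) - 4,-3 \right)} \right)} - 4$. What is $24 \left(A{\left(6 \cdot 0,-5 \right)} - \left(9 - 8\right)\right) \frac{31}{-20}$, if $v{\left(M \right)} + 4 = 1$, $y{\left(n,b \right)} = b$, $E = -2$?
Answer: $372$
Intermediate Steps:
$v{\left(M \right)} = -3$ ($v{\left(M \right)} = -4 + 1 = -3$)
$I = -7$ ($I = -3 - 4 = -7$)
$A{\left(P,p \right)} = -9$ ($A{\left(P,p \right)} = -2 - 7 = -9$)
$24 \left(A{\left(6 \cdot 0,-5 \right)} - \left(9 - 8\right)\right) \frac{31}{-20} = 24 \left(-9 - \left(9 - 8\right)\right) \frac{31}{-20} = 24 \left(-9 - \left(9 - 8\right)\right) 31 \left(- \frac{1}{20}\right) = 24 \left(-9 - 1\right) \left(- \frac{31}{20}\right) = 24 \left(-10\right) \left(- \frac{31}{20}\right) = \left(-240\right) \left(- \frac{31}{20}\right) = 372$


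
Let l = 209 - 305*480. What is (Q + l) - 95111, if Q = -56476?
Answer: -297778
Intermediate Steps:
l = -146191 (l = 209 - 146400 = -146191)
(Q + l) - 95111 = (-56476 - 146191) - 95111 = -202667 - 95111 = -297778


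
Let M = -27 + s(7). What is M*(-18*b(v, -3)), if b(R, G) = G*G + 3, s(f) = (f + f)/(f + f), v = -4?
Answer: 5616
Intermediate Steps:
s(f) = 1 (s(f) = (2*f)/((2*f)) = (2*f)*(1/(2*f)) = 1)
b(R, G) = 3 + G**2 (b(R, G) = G**2 + 3 = 3 + G**2)
M = -26 (M = -27 + 1 = -26)
M*(-18*b(v, -3)) = -(-468)*(3 + (-3)**2) = -(-468)*(3 + 9) = -(-468)*12 = -26*(-216) = 5616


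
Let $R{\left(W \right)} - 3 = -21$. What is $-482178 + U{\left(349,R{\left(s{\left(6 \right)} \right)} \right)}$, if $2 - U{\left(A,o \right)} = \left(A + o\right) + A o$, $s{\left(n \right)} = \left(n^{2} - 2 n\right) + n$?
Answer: $-476225$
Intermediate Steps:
$s{\left(n \right)} = n^{2} - n$
$R{\left(W \right)} = -18$ ($R{\left(W \right)} = 3 - 21 = -18$)
$U{\left(A,o \right)} = 2 - A - o - A o$ ($U{\left(A,o \right)} = 2 - \left(\left(A + o\right) + A o\right) = 2 - \left(A + o + A o\right) = 2 - A - o - A o$)
$-482178 + U{\left(349,R{\left(s{\left(6 \right)} \right)} \right)} = -482178 - \left(329 - 6282\right) = -482178 + \left(2 - 349 + 18 + 6282\right) = -482178 + 5953 = -476225$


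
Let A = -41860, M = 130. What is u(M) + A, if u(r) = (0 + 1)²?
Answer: -41859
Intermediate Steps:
u(r) = 1 (u(r) = 1² = 1)
u(M) + A = 1 - 41860 = -41859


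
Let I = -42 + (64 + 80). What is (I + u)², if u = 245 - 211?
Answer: 18496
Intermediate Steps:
u = 34
I = 102 (I = -42 + 144 = 102)
(I + u)² = (102 + 34)² = 136² = 18496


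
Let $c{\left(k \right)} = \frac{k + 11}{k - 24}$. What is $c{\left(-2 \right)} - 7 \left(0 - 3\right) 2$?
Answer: $- \frac{189}{13} \approx -14.538$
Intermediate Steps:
$c{\left(k \right)} = \frac{11 + k}{-24 + k}$ ($c{\left(k \right)} = \frac{11 + k}{k - 24} = \frac{11 + k}{-24 + k}$)
$c{\left(-2 \right)} - 7 \left(0 - 3\right) 2 = \frac{11 - 2}{-24 - 2} - 7 \left(0 - 3\right) 2 = \frac{1}{-26} \cdot 9 \left(-7\right) \left(-3\right) 2 = \left(- \frac{1}{26}\right) 9 \cdot 21 \cdot 2 = \left(- \frac{9}{26}\right) 42 = - \frac{189}{13}$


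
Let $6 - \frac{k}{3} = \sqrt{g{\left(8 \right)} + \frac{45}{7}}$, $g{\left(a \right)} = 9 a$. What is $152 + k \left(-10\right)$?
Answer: $-28 + \frac{90 \sqrt{427}}{7} \approx 237.68$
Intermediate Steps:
$k = 18 - \frac{9 \sqrt{427}}{7}$ ($k = 18 - 3 \sqrt{9 \cdot 8 + \frac{45}{7}} = 18 - 3 \sqrt{72 + 45 \cdot \frac{1}{7}} = 18 - 3 \sqrt{72 + \frac{45}{7}} = 18 - 3 \sqrt{\frac{549}{7}} = 18 - 3 \frac{3 \sqrt{427}}{7} = 18 - \frac{9 \sqrt{427}}{7} \approx -8.568$)
$152 + k \left(-10\right) = 152 + \left(18 - \frac{9 \sqrt{427}}{7}\right) \left(-10\right) = 152 - \left(180 - \frac{90 \sqrt{427}}{7}\right) = -28 + \frac{90 \sqrt{427}}{7}$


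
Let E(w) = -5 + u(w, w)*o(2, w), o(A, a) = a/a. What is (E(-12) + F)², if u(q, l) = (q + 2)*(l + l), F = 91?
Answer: 106276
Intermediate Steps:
o(A, a) = 1
u(q, l) = 2*l*(2 + q) (u(q, l) = (2 + q)*(2*l) = 2*l*(2 + q))
E(w) = -5 + 2*w*(2 + w) (E(w) = -5 + (2*w*(2 + w))*1 = -5 + 2*w*(2 + w))
(E(-12) + F)² = ((-5 + 2*(-12)*(2 - 12)) + 91)² = ((-5 + 2*(-12)*(-10)) + 91)² = ((-5 + 240) + 91)² = (235 + 91)² = 326² = 106276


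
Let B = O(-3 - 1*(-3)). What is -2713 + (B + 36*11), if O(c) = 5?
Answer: -2312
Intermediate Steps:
B = 5
-2713 + (B + 36*11) = -2713 + (5 + 36*11) = -2713 + (5 + 396) = -2713 + 401 = -2312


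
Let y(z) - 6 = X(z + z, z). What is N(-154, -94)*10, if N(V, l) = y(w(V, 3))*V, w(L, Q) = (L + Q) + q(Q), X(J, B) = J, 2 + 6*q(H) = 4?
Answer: 1364440/3 ≈ 4.5481e+5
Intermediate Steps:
q(H) = ⅓ (q(H) = -⅓ + (⅙)*4 = -⅓ + ⅔ = ⅓)
w(L, Q) = ⅓ + L + Q (w(L, Q) = (L + Q) + ⅓ = ⅓ + L + Q)
y(z) = 6 + 2*z (y(z) = 6 + (z + z) = 6 + 2*z)
N(V, l) = V*(38/3 + 2*V) (N(V, l) = (6 + 2*(⅓ + V + 3))*V = (6 + 2*(10/3 + V))*V = (6 + (20/3 + 2*V))*V = (38/3 + 2*V)*V = V*(38/3 + 2*V))
N(-154, -94)*10 = ((⅔)*(-154)*(19 + 3*(-154)))*10 = ((⅔)*(-154)*(19 - 462))*10 = ((⅔)*(-154)*(-443))*10 = (136444/3)*10 = 1364440/3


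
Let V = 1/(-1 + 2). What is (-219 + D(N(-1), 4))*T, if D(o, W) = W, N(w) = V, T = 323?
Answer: -69445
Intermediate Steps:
V = 1 (V = 1/1 = 1)
N(w) = 1
(-219 + D(N(-1), 4))*T = (-219 + 4)*323 = -215*323 = -69445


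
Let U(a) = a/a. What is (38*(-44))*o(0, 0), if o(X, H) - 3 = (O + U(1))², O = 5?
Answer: -65208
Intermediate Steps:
U(a) = 1
o(X, H) = 39 (o(X, H) = 3 + (5 + 1)² = 3 + 6² = 3 + 36 = 39)
(38*(-44))*o(0, 0) = (38*(-44))*39 = -1672*39 = -65208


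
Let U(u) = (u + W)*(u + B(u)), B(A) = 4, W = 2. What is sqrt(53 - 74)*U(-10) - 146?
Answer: -146 + 48*I*sqrt(21) ≈ -146.0 + 219.96*I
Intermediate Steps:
U(u) = (2 + u)*(4 + u) (U(u) = (u + 2)*(u + 4) = (2 + u)*(4 + u))
sqrt(53 - 74)*U(-10) - 146 = sqrt(53 - 74)*(8 + (-10)**2 + 6*(-10)) - 146 = sqrt(-21)*(8 + 100 - 60) - 146 = (I*sqrt(21))*48 - 146 = 48*I*sqrt(21) - 146 = -146 + 48*I*sqrt(21)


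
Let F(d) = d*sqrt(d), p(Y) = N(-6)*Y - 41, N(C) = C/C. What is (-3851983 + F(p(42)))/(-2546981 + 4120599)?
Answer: -1925991/786809 ≈ -2.4478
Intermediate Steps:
N(C) = 1
p(Y) = -41 + Y (p(Y) = 1*Y - 41 = Y - 41 = -41 + Y)
F(d) = d**(3/2)
(-3851983 + F(p(42)))/(-2546981 + 4120599) = (-3851983 + (-41 + 42)**(3/2))/(-2546981 + 4120599) = (-3851983 + 1**(3/2))/1573618 = (-3851983 + 1)*(1/1573618) = -3851982*1/1573618 = -1925991/786809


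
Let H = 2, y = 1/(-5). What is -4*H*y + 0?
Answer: 8/5 ≈ 1.6000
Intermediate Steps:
y = -1/5 ≈ -0.20000
-4*H*y + 0 = -4*2*(-1)/5 + 0 = -8*(-1)/5 + 0 = -1*(-8/5) + 0 = 8/5 + 0 = 8/5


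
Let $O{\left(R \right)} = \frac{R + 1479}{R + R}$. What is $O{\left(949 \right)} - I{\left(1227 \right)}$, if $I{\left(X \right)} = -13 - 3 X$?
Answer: $\frac{3506820}{949} \approx 3695.3$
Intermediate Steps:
$O{\left(R \right)} = \frac{1479 + R}{2 R}$
$O{\left(949 \right)} - I{\left(1227 \right)} = \frac{1479 + 949}{2 \cdot 949} - \left(-13 - 3681\right) = \frac{1}{2} \cdot \frac{1}{949} \cdot 2428 - \left(-13 - 3681\right) = \frac{1214}{949} - -3694 = \frac{1214}{949} + 3694 = \frac{3506820}{949}$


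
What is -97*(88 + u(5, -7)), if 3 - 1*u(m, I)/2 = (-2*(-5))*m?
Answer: 582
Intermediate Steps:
u(m, I) = 6 - 20*m (u(m, I) = 6 - 2*(-2*(-5))*m = 6 - 20*m)
-97*(88 + u(5, -7)) = -97*(88 + (6 - 20*5)) = -97*(88 + (6 - 100)) = -97*(88 - 94) = -97*(-6) = 582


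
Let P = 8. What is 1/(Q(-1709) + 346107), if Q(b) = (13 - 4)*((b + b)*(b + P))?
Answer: 1/52672269 ≈ 1.8985e-8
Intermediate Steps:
Q(b) = 18*b*(8 + b) (Q(b) = (13 - 4)*((b + b)*(b + 8)) = 9*((2*b)*(8 + b)) = 9*(2*b*(8 + b)) = 18*b*(8 + b))
1/(Q(-1709) + 346107) = 1/(18*(-1709)*(8 - 1709) + 346107) = 1/(18*(-1709)*(-1701) + 346107) = 1/(52326162 + 346107) = 1/52672269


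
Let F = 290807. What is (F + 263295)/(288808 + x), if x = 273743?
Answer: 554102/562551 ≈ 0.98498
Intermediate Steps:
(F + 263295)/(288808 + x) = (290807 + 263295)/(288808 + 273743) = 554102/562551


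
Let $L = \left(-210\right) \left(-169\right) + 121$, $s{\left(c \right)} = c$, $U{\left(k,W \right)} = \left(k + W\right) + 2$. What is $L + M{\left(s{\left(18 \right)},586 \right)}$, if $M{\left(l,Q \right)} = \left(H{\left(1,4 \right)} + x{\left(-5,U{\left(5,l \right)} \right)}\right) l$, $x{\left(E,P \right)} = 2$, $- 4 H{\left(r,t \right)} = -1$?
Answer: $\frac{71303}{2} \approx 35652.0$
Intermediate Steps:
$H{\left(r,t \right)} = \frac{1}{4}$ ($H{\left(r,t \right)} = \left(- \frac{1}{4}\right) \left(-1\right) = \frac{1}{4}$)
$U{\left(k,W \right)} = 2 + W + k$ ($U{\left(k,W \right)} = \left(W + k\right) + 2 = 2 + W + k$)
$L = 35611$ ($L = 35490 + 121 = 35611$)
$M{\left(l,Q \right)} = \frac{9 l}{4}$ ($M{\left(l,Q \right)} = \left(\frac{1}{4} + 2\right) l = \frac{9 l}{4}$)
$L + M{\left(s{\left(18 \right)},586 \right)} = 35611 + \frac{9}{4} \cdot 18 = 35611 + \frac{81}{2} = \frac{71303}{2}$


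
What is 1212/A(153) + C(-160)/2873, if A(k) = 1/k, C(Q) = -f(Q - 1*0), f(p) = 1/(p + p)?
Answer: 170482440961/919360 ≈ 1.8544e+5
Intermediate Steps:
f(p) = 1/(2*p)
C(Q) = -1/(2*Q) (C(Q) = -1/(2*(Q - 1*0)) = -1/(2*(Q + 0)) = -1/(2*Q))
1212/A(153) + C(-160)/2873 = 1212/(1/153) - 1/2/(-160)/2873 = 1212/(1/153) - 1/2*(-1/160)*(1/2873) = 1212*153 + (1/320)*(1/2873) = 185436 + 1/919360 = 170482440961/919360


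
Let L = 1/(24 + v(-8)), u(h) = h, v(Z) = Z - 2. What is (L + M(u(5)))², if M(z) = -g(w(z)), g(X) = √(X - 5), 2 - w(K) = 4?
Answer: (1 - 14*I*√7)²/196 ≈ -6.9949 - 0.37796*I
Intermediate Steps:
v(Z) = -2 + Z
w(K) = -2 (w(K) = 2 - 1*4 = 2 - 4 = -2)
L = 1/14 (L = 1/(24 + (-2 - 8)) = 1/(24 - 10) = 1/14 ≈ 0.071429)
g(X) = √(-5 + X)
M(z) = -I*√7 (M(z) = -√(-5 - 2) = -√(-7) = -I*√7)
(L + M(u(5)))² = (1/14 - I*√7)²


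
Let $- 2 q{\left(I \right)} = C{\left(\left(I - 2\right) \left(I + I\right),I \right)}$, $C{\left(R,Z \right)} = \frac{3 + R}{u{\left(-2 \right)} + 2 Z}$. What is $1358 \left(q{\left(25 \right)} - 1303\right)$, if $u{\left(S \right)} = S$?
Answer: $- \frac{85717639}{48} \approx -1.7858 \cdot 10^{6}$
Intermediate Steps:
$C{\left(R,Z \right)} = \frac{3 + R}{-2 + 2 Z}$
$q{\left(I \right)} = - \frac{3 + 2 I \left(-2 + I\right)}{4 \left(-1 + I\right)}$ ($q{\left(I \right)} = - \frac{\frac{1}{2} \frac{1}{-1 + I} \left(3 + \left(I - 2\right) \left(I + I\right)\right)}{2} = - \frac{\frac{1}{2} \frac{1}{-1 + I} \left(3 + \left(-2 + I\right) 2 I\right)}{2} = - \frac{\frac{1}{2} \frac{1}{-1 + I} \left(3 + 2 I \left(-2 + I\right)\right)}{2} = - \frac{3 + 2 I \left(-2 + I\right)}{4 \left(-1 + I\right)}$)
$1358 \left(q{\left(25 \right)} - 1303\right) = 1358 \left(\frac{-3 - 50 \left(-2 + 25\right)}{4 \left(-1 + 25\right)} - 1303\right) = 1358 \left(\frac{-3 - 50 \cdot 23}{4 \cdot 24} - 1303\right) = 1358 \left(\frac{1}{4} \cdot \frac{1}{24} \left(-3 - 1150\right) - 1303\right) = 1358 \left(\frac{1}{4} \cdot \frac{1}{24} \left(-1153\right) - 1303\right) = 1358 \left(- \frac{1153}{96} - 1303\right) = 1358 \left(- \frac{126241}{96}\right) = - \frac{85717639}{48}$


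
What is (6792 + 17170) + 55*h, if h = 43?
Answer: 26327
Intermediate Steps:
(6792 + 17170) + 55*h = (6792 + 17170) + 55*43 = 23962 + 2365 = 26327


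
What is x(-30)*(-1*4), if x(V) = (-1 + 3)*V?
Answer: 240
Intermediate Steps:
x(V) = 2*V
x(-30)*(-1*4) = (2*(-30))*(-1*4) = -60*(-4) = 240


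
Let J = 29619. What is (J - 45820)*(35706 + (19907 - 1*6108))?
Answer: -802030505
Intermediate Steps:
(J - 45820)*(35706 + (19907 - 1*6108)) = (29619 - 45820)*(35706 + (19907 - 1*6108)) = -16201*(35706 + (19907 - 6108)) = -16201*(35706 + 13799) = -16201*49505 = -802030505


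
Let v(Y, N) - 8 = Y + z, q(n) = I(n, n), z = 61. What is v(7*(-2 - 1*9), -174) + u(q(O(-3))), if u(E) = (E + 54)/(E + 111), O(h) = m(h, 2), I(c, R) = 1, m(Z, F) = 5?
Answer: -841/112 ≈ -7.5089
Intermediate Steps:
O(h) = 5
q(n) = 1
u(E) = (54 + E)/(111 + E)
v(Y, N) = 69 + Y (v(Y, N) = 8 + (Y + 61) = 8 + (61 + Y) = 69 + Y)
v(7*(-2 - 1*9), -174) + u(q(O(-3))) = (69 + 7*(-2 - 1*9)) + (54 + 1)/(111 + 1) = (69 + 7*(-2 - 9)) + 55/112 = (69 + 7*(-11)) + (1/112)*55 = (69 - 77) + 55/112 = -8 + 55/112 = -841/112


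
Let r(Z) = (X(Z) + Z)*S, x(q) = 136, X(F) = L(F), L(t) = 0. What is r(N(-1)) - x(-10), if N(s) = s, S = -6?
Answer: -130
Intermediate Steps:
X(F) = 0
r(Z) = -6*Z (r(Z) = (0 + Z)*(-6) = Z*(-6) = -6*Z)
r(N(-1)) - x(-10) = -6*(-1) - 1*136 = 6 - 136 = -130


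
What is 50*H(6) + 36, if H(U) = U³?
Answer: 10836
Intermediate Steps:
50*H(6) + 36 = 50*6³ + 36 = 50*216 + 36 = 10800 + 36 = 10836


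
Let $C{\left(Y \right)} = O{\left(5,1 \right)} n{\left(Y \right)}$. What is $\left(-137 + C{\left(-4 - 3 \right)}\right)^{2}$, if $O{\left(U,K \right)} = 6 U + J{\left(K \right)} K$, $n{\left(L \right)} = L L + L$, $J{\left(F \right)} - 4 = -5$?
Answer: $1168561$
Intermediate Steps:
$J{\left(F \right)} = -1$ ($J{\left(F \right)} = 4 - 5 = -1$)
$n{\left(L \right)} = L + L^{2}$ ($n{\left(L \right)} = L^{2} + L = L + L^{2}$)
$O{\left(U,K \right)} = - K + 6 U$ ($O{\left(U,K \right)} = 6 U - K = - K + 6 U$)
$C{\left(Y \right)} = 29 Y \left(1 + Y\right)$ ($C{\left(Y \right)} = \left(\left(-1\right) 1 + 6 \cdot 5\right) Y \left(1 + Y\right) = \left(-1 + 30\right) Y \left(1 + Y\right) = 29 Y \left(1 + Y\right)$)
$\left(-137 + C{\left(-4 - 3 \right)}\right)^{2} = \left(-137 + 29 \left(-4 - 3\right) \left(1 - 7\right)\right)^{2} = \left(-137 + 29 \left(-7\right) \left(1 - 7\right)\right)^{2} = \left(-137 + 29 \left(-7\right) \left(-6\right)\right)^{2} = \left(-137 + 1218\right)^{2} = 1081^{2} = 1168561$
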